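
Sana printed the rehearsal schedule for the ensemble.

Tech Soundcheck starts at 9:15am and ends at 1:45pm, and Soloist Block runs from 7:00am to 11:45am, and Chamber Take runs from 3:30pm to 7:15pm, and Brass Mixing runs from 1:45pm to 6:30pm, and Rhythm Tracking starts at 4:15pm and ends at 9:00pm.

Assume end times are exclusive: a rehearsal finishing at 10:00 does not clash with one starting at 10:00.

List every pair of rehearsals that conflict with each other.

Sorted by start: Soloist Block, Tech Soundcheck, Brass Mixing, Chamber Take, Rhythm Tracking.
Tech Soundcheck starts before Soloist Block ends → Soloist Block and Tech Soundcheck overlap.
Brass Mixing starts after Soloist Block ends, so Soloist Block has no further overlaps.
Brass Mixing starts exactly when Tech Soundcheck ends (back-to-back, no overlap), so Tech Soundcheck has no further overlaps.
Chamber Take starts before Brass Mixing ends → Brass Mixing and Chamber Take overlap.
Rhythm Tracking starts before Brass Mixing ends → Brass Mixing and Rhythm Tracking overlap.
Rhythm Tracking starts before Chamber Take ends → Chamber Take and Rhythm Tracking overlap.

Brass Mixing & Chamber Take, Brass Mixing & Rhythm Tracking, Chamber Take & Rhythm Tracking, Soloist Block & Tech Soundcheck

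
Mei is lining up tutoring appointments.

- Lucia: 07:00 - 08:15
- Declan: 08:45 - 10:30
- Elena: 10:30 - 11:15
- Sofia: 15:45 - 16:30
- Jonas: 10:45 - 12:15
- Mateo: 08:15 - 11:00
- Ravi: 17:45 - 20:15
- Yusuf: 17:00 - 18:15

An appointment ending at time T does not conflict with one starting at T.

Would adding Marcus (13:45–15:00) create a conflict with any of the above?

No — it doesn't clash with anything

Lucia: ends 08:15 at or before Marcus starts 13:45 → clear.
Mateo: ends 11:00 at or before Marcus starts 13:45 → clear.
Declan: ends 10:30 at or before Marcus starts 13:45 → clear.
Elena: ends 11:15 at or before Marcus starts 13:45 → clear.
Jonas: ends 12:15 at or before Marcus starts 13:45 → clear.
Sofia: starts 15:45 at or after Marcus ends 15:00 → clear.
Yusuf: starts 17:00 at or after Marcus ends 15:00 → clear.
Ravi: starts 17:45 at or after Marcus ends 15:00 → clear.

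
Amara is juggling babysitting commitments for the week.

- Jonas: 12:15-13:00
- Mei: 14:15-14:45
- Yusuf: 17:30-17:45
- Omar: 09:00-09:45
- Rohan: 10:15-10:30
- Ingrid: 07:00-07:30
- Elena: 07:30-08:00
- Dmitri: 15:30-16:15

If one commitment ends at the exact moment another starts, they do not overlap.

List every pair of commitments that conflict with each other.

none

Check each pair: they overlap iff neither finishes before the other starts.
Sorted by start: Ingrid, Elena, Omar, Rohan, Jonas, Mei, Dmitri, Yusuf.
Elena starts exactly when Ingrid ends (back-to-back, no overlap); Ingrid is clear from here.
Omar starts after Elena ends; Elena is clear from here.
Rohan starts after Omar ends; Omar is clear from here.
Jonas starts after Rohan ends; Rohan is clear from here.
Mei starts after Jonas ends; Jonas is clear from here.
Dmitri starts after Mei ends; Mei is clear from here.
Yusuf starts after Dmitri ends.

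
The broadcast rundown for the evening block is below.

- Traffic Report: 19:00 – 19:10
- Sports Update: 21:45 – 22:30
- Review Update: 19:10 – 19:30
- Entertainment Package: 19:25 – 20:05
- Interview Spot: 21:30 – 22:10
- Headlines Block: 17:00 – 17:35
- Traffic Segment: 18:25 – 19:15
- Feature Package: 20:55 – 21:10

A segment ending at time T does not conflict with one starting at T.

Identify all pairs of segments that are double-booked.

Two intervals overlap when each starts before the other ends.
Sorted by start: Headlines Block, Traffic Segment, Traffic Report, Review Update, Entertainment Package, Feature Package, Interview Spot, Sports Update.
Traffic Segment starts after Headlines Block ends, so nothing later overlaps Headlines Block either.
Traffic Report starts before Traffic Segment ends → Traffic Segment and Traffic Report overlap.
Review Update starts before Traffic Segment ends → Traffic Segment and Review Update overlap.
Entertainment Package starts after Traffic Segment ends, so nothing later overlaps Traffic Segment either.
Review Update starts exactly when Traffic Report ends (back-to-back, no overlap), so nothing later overlaps Traffic Report either.
Entertainment Package starts before Review Update ends → Review Update and Entertainment Package overlap.
Feature Package starts after Review Update ends, so nothing later overlaps Review Update either.
Feature Package starts after Entertainment Package ends, so nothing later overlaps Entertainment Package either.
Interview Spot starts after Feature Package ends, so nothing later overlaps Feature Package either.
Sports Update starts before Interview Spot ends → Interview Spot and Sports Update overlap.

Entertainment Package & Review Update, Interview Spot & Sports Update, Review Update & Traffic Segment, Traffic Report & Traffic Segment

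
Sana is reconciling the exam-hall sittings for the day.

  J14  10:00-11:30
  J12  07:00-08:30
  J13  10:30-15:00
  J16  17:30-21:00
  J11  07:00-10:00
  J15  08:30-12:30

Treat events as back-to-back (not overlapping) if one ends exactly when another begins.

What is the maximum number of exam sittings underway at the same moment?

Sweep the timeline, counting +1 at each start and −1 at each end (ends before starts at a tie):
07:00 start J11 → 1
07:00 start J12 → 2
08:30 end J12 → 1
08:30 start J15 → 2
10:00 end J11 → 1
10:00 start J14 → 2
10:30 start J13 → 3
11:30 end J14 → 2
12:30 end J15 → 1
15:00 end J13 → 0
17:30 start J16 → 1
21:00 end J16 → 0
Peak is 3, at 10:30 (J13, J14, J15).

3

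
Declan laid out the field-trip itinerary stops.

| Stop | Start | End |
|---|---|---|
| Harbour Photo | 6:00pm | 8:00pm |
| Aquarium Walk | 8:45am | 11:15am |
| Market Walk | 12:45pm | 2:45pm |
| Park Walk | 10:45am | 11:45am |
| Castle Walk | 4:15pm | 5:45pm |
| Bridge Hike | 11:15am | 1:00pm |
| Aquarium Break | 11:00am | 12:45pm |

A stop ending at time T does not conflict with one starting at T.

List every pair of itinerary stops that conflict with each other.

Sorted by start: Aquarium Walk, Park Walk, Aquarium Break, Bridge Hike, Market Walk, Castle Walk, Harbour Photo.
Park Walk starts before Aquarium Walk ends → Aquarium Walk and Park Walk overlap.
Aquarium Break starts before Aquarium Walk ends → Aquarium Walk and Aquarium Break overlap.
Bridge Hike starts exactly when Aquarium Walk ends (back-to-back, no overlap), so Aquarium Walk has no further overlaps.
Aquarium Break starts before Park Walk ends → Park Walk and Aquarium Break overlap.
Bridge Hike starts before Park Walk ends → Park Walk and Bridge Hike overlap.
Market Walk starts after Park Walk ends, so Park Walk has no further overlaps.
Bridge Hike starts before Aquarium Break ends → Aquarium Break and Bridge Hike overlap.
Market Walk starts exactly when Aquarium Break ends (back-to-back, no overlap), so Aquarium Break has no further overlaps.
Market Walk starts before Bridge Hike ends → Bridge Hike and Market Walk overlap.
Castle Walk starts after Bridge Hike ends, so Bridge Hike has no further overlaps.
Castle Walk starts after Market Walk ends, so Market Walk has no further overlaps.
Harbour Photo starts after Castle Walk ends.

Aquarium Break & Aquarium Walk, Aquarium Break & Bridge Hike, Aquarium Break & Park Walk, Aquarium Walk & Park Walk, Bridge Hike & Market Walk, Bridge Hike & Park Walk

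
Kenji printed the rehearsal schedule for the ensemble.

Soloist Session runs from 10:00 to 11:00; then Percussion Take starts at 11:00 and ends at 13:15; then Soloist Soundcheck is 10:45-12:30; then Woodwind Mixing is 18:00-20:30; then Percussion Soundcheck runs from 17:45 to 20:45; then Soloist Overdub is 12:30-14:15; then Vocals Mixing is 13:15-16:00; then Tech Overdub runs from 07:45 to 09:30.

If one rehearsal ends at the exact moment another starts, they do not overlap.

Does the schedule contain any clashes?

Sorted by start: Tech Overdub, Soloist Session, Soloist Soundcheck, Percussion Take, Soloist Overdub, Vocals Mixing, Percussion Soundcheck, Woodwind Mixing.
Soloist Session starts after Tech Overdub ends; Tech Overdub is clear from here.
Soloist Soundcheck starts before Soloist Session ends → Soloist Session and Soloist Soundcheck overlap.
That's a conflict, so the schedule is not conflict-free.

Yes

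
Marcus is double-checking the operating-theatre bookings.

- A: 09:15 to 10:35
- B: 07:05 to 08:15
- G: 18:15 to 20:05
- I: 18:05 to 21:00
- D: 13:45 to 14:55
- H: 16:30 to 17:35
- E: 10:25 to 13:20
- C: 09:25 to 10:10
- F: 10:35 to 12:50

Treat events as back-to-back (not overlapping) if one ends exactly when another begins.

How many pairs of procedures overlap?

Sorted by start: B, A, C, E, F, D, H, I, G.
A starts after B ends — done with B.
C starts before A ends → A and C overlap.
E starts before A ends → A and E overlap.
F starts exactly when A ends (back-to-back, no overlap) — done with A.
E starts after C ends — done with C.
F starts before E ends → E and F overlap.
D starts after E ends — done with E.
D starts after F ends — done with F.
H starts after D ends — done with D.
I starts after H ends — done with H.
G starts before I ends → I and G overlap.
Overlapping pairs: A & C, A & E, E & F, G & I — 4 in total.

4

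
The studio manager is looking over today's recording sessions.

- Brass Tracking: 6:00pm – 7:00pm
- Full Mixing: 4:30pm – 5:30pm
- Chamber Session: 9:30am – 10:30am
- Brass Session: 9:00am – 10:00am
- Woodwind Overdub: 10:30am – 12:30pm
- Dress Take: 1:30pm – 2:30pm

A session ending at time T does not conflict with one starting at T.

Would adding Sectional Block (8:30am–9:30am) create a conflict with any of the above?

Brass Session: starts 9:00am before Sectional Block ends 9:30am, and ends 10:00am after Sectional Block starts 8:30am → overlap.
Chamber Session: starts 9:30am at or after Sectional Block ends 9:30am → clear.
Woodwind Overdub: starts 10:30am at or after Sectional Block ends 9:30am → clear.
Dress Take: starts 1:30pm at or after Sectional Block ends 9:30am → clear.
Full Mixing: starts 4:30pm at or after Sectional Block ends 9:30am → clear.
Brass Tracking: starts 6:00pm at or after Sectional Block ends 9:30am → clear.
Sectional Block overlaps Brass Session.

Yes — it overlaps Brass Session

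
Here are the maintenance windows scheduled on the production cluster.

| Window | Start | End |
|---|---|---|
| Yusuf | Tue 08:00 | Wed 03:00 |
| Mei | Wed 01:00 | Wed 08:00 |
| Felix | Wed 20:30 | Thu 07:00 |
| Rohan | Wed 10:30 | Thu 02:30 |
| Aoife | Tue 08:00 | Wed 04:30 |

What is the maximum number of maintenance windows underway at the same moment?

Walk through starts and ends in time order (an end at T is processed before a start at T):
Tue 08:00 start Aoife → 1
Tue 08:00 start Yusuf → 2
Wed 01:00 start Mei → 3
Wed 03:00 end Yusuf → 2
Wed 04:30 end Aoife → 1
Wed 08:00 end Mei → 0
Wed 10:30 start Rohan → 1
Wed 20:30 start Felix → 2
Thu 02:30 end Rohan → 1
Thu 07:00 end Felix → 0
Peak is 3, at Wed 01:00 (Aoife, Mei, Yusuf).

3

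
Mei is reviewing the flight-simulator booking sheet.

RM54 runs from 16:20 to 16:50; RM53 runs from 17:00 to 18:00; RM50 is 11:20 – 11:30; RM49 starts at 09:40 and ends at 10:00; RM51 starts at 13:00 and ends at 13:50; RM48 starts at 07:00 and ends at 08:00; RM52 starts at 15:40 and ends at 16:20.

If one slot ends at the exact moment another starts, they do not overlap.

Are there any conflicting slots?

Sorted by start: RM48, RM49, RM50, RM51, RM52, RM54, RM53.
RM49 starts after RM48 ends — done with RM48.
RM50 starts after RM49 ends — done with RM49.
RM51 starts after RM50 ends — done with RM50.
RM52 starts after RM51 ends — done with RM51.
RM54 starts exactly when RM52 ends (back-to-back, no overlap) — done with RM52.
RM53 starts after RM54 ends.
Every pair is clear; the schedule has no overlaps.

No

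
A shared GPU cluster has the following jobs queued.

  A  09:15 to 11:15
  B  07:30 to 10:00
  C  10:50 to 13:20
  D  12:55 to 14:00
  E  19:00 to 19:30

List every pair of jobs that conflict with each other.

Sorted by start: B, A, C, D, E.
A starts before B ends → B and A overlap.
C starts after B ends, so nothing later overlaps B either.
C starts before A ends → A and C overlap.
D starts after A ends, so nothing later overlaps A either.
D starts before C ends → C and D overlap.
E starts after C ends.
E starts after D ends.

A & B, A & C, C & D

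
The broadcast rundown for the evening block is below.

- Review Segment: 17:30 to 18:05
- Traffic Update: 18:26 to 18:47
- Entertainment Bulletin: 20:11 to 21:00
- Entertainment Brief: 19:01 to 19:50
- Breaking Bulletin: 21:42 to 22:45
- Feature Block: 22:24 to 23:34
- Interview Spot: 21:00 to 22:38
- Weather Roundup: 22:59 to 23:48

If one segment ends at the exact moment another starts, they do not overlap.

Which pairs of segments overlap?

Two intervals overlap when each starts before the other ends.
Sorted by start: Review Segment, Traffic Update, Entertainment Brief, Entertainment Bulletin, Interview Spot, Breaking Bulletin, Feature Block, Weather Roundup.
Traffic Update starts after Review Segment ends, so Review Segment has no further overlaps.
Entertainment Brief starts after Traffic Update ends, so Traffic Update has no further overlaps.
Entertainment Bulletin starts after Entertainment Brief ends, so Entertainment Brief has no further overlaps.
Interview Spot starts exactly when Entertainment Bulletin ends (back-to-back, no overlap), so Entertainment Bulletin has no further overlaps.
Breaking Bulletin starts before Interview Spot ends → Interview Spot and Breaking Bulletin overlap.
Feature Block starts before Interview Spot ends → Interview Spot and Feature Block overlap.
Weather Roundup starts after Interview Spot ends.
Feature Block starts before Breaking Bulletin ends → Breaking Bulletin and Feature Block overlap.
Weather Roundup starts after Breaking Bulletin ends.
Weather Roundup starts before Feature Block ends → Feature Block and Weather Roundup overlap.

Breaking Bulletin & Feature Block, Breaking Bulletin & Interview Spot, Feature Block & Interview Spot, Feature Block & Weather Roundup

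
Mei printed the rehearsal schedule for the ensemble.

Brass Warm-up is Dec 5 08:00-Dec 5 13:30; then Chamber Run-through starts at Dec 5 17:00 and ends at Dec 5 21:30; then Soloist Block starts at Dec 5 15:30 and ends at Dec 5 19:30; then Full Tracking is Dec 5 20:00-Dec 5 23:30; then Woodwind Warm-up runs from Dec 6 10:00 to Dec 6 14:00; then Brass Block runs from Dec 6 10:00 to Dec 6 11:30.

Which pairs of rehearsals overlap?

Brass Block & Woodwind Warm-up, Chamber Run-through & Full Tracking, Chamber Run-through & Soloist Block

Check each pair: they overlap iff neither finishes before the other starts.
Sorted by start: Brass Warm-up, Soloist Block, Chamber Run-through, Full Tracking, Woodwind Warm-up, Brass Block.
Soloist Block starts after Brass Warm-up ends, so nothing later overlaps Brass Warm-up either.
Chamber Run-through starts before Soloist Block ends → Soloist Block and Chamber Run-through overlap.
Full Tracking starts after Soloist Block ends, so nothing later overlaps Soloist Block either.
Full Tracking starts before Chamber Run-through ends → Chamber Run-through and Full Tracking overlap.
Woodwind Warm-up starts after Chamber Run-through ends, so nothing later overlaps Chamber Run-through either.
Woodwind Warm-up starts after Full Tracking ends, so nothing later overlaps Full Tracking either.
Brass Block starts before Woodwind Warm-up ends → Woodwind Warm-up and Brass Block overlap.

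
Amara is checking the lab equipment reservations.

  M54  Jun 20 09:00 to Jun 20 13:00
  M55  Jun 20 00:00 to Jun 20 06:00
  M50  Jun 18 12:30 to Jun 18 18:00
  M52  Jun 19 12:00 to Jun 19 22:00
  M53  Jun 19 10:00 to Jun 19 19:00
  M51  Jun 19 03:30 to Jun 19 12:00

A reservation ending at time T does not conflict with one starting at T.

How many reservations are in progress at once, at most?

Walk through starts and ends in time order (an end at T is processed before a start at T):
Jun 18 12:30 start M50 → 1
Jun 18 18:00 end M50 → 0
Jun 19 03:30 start M51 → 1
Jun 19 10:00 start M53 → 2
Jun 19 12:00 end M51 → 1
Jun 19 12:00 start M52 → 2
Jun 19 19:00 end M53 → 1
Jun 19 22:00 end M52 → 0
Jun 20 00:00 start M55 → 1
Jun 20 06:00 end M55 → 0
Jun 20 09:00 start M54 → 1
Jun 20 13:00 end M54 → 0
Peak is 2, at Jun 19 10:00 (M51, M53).

2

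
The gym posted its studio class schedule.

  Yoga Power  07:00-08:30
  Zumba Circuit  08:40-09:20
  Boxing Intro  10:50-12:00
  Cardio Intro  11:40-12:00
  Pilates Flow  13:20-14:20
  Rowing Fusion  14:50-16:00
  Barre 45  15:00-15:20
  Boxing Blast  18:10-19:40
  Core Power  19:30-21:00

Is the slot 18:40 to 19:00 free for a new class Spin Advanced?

No — it overlaps Boxing Blast

Yoga Power: ends 08:30 at or before Spin Advanced starts 18:40 → clear.
Zumba Circuit: ends 09:20 at or before Spin Advanced starts 18:40 → clear.
Boxing Intro: ends 12:00 at or before Spin Advanced starts 18:40 → clear.
Cardio Intro: ends 12:00 at or before Spin Advanced starts 18:40 → clear.
Pilates Flow: ends 14:20 at or before Spin Advanced starts 18:40 → clear.
Rowing Fusion: ends 16:00 at or before Spin Advanced starts 18:40 → clear.
Barre 45: ends 15:20 at or before Spin Advanced starts 18:40 → clear.
Boxing Blast: starts 18:10 before Spin Advanced ends 19:00, and ends 19:40 after Spin Advanced starts 18:40 → overlap.
Core Power: starts 19:30 at or after Spin Advanced ends 19:00 → clear.
Spin Advanced overlaps Boxing Blast.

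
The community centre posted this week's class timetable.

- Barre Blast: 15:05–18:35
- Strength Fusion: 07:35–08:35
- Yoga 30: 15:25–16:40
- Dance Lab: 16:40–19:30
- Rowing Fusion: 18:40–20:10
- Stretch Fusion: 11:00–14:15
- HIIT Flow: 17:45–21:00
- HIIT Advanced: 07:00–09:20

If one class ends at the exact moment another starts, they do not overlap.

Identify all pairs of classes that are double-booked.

Sorted by start: HIIT Advanced, Strength Fusion, Stretch Fusion, Barre Blast, Yoga 30, Dance Lab, HIIT Flow, Rowing Fusion.
Strength Fusion starts before HIIT Advanced ends → HIIT Advanced and Strength Fusion overlap.
Stretch Fusion starts after HIIT Advanced ends — done with HIIT Advanced.
Stretch Fusion starts after Strength Fusion ends — done with Strength Fusion.
Barre Blast starts after Stretch Fusion ends — done with Stretch Fusion.
Yoga 30 starts before Barre Blast ends → Barre Blast and Yoga 30 overlap.
Dance Lab starts before Barre Blast ends → Barre Blast and Dance Lab overlap.
HIIT Flow starts before Barre Blast ends → Barre Blast and HIIT Flow overlap.
Rowing Fusion starts after Barre Blast ends.
Dance Lab starts exactly when Yoga 30 ends (back-to-back, no overlap) — done with Yoga 30.
HIIT Flow starts before Dance Lab ends → Dance Lab and HIIT Flow overlap.
Rowing Fusion starts before Dance Lab ends → Dance Lab and Rowing Fusion overlap.
Rowing Fusion starts before HIIT Flow ends → HIIT Flow and Rowing Fusion overlap.

Barre Blast & Dance Lab, Barre Blast & HIIT Flow, Barre Blast & Yoga 30, Dance Lab & HIIT Flow, Dance Lab & Rowing Fusion, HIIT Advanced & Strength Fusion, HIIT Flow & Rowing Fusion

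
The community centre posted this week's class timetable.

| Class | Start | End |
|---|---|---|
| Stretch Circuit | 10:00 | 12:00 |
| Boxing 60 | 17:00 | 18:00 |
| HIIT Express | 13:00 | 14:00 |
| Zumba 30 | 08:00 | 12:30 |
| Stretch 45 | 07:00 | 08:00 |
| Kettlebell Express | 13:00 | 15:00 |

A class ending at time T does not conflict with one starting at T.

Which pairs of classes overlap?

HIIT Express & Kettlebell Express, Stretch Circuit & Zumba 30

Sorted by start: Stretch 45, Zumba 30, Stretch Circuit, HIIT Express, Kettlebell Express, Boxing 60.
Zumba 30 starts exactly when Stretch 45 ends (back-to-back, no overlap), so nothing later overlaps Stretch 45 either.
Stretch Circuit starts before Zumba 30 ends → Zumba 30 and Stretch Circuit overlap.
HIIT Express starts after Zumba 30 ends, so nothing later overlaps Zumba 30 either.
HIIT Express starts after Stretch Circuit ends, so nothing later overlaps Stretch Circuit either.
Kettlebell Express starts before HIIT Express ends → HIIT Express and Kettlebell Express overlap.
Boxing 60 starts after HIIT Express ends.
Boxing 60 starts after Kettlebell Express ends.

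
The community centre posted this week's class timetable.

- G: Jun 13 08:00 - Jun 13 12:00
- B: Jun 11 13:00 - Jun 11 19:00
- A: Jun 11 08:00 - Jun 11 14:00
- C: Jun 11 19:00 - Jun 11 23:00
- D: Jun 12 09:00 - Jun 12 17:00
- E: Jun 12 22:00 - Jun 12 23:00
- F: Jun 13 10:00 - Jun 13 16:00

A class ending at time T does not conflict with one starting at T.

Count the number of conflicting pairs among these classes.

Sorted by start: A, B, C, D, E, G, F.
B starts before A ends → A and B overlap.
C starts after A ends — done with A.
C starts exactly when B ends (back-to-back, no overlap) — done with B.
D starts after C ends — done with C.
E starts after D ends — done with D.
G starts after E ends — done with E.
F starts before G ends → G and F overlap.
Overlapping pairs: A & B, F & G — 2 in total.

2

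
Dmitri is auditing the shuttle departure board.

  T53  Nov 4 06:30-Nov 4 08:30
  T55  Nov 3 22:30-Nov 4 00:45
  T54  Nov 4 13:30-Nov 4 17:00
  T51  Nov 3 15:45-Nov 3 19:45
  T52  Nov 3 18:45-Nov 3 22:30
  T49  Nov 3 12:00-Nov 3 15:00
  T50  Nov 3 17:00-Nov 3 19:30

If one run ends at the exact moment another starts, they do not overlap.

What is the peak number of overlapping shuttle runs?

3

Sweep the timeline, counting +1 at each start and −1 at each end (ends before starts at a tie):
Nov 3 12:00 start T49 → 1
Nov 3 15:00 end T49 → 0
Nov 3 15:45 start T51 → 1
Nov 3 17:00 start T50 → 2
Nov 3 18:45 start T52 → 3
Nov 3 19:30 end T50 → 2
Nov 3 19:45 end T51 → 1
Nov 3 22:30 end T52 → 0
Nov 3 22:30 start T55 → 1
Nov 4 00:45 end T55 → 0
Nov 4 06:30 start T53 → 1
Nov 4 08:30 end T53 → 0
Nov 4 13:30 start T54 → 1
Nov 4 17:00 end T54 → 0
Peak is 3, at Nov 3 18:45 (T50, T51, T52).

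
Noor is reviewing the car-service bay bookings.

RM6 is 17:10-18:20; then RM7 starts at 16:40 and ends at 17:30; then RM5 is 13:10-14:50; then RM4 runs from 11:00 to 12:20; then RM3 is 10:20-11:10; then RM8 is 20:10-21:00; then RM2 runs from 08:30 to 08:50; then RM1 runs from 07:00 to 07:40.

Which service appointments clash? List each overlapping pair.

Sorted by start: RM1, RM2, RM3, RM4, RM5, RM7, RM6, RM8.
RM2 starts after RM1 ends; RM1 is clear from here.
RM3 starts after RM2 ends; RM2 is clear from here.
RM4 starts before RM3 ends → RM3 and RM4 overlap.
RM5 starts after RM3 ends; RM3 is clear from here.
RM5 starts after RM4 ends; RM4 is clear from here.
RM7 starts after RM5 ends; RM5 is clear from here.
RM6 starts before RM7 ends → RM7 and RM6 overlap.
RM8 starts after RM7 ends.
RM8 starts after RM6 ends.

RM3 & RM4, RM6 & RM7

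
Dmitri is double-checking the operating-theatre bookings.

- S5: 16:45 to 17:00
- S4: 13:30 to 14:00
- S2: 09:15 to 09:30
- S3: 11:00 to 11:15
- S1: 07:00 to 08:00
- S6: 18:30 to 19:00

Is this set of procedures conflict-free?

Yes

Check each pair: they overlap iff neither finishes before the other starts.
Sorted by start: S1, S2, S3, S4, S5, S6.
S2 starts after S1 ends; S1 is clear from here.
S3 starts after S2 ends; S2 is clear from here.
S4 starts after S3 ends; S3 is clear from here.
S5 starts after S4 ends; S4 is clear from here.
S6 starts after S5 ends.
Every pair is clear; the schedule has no overlaps.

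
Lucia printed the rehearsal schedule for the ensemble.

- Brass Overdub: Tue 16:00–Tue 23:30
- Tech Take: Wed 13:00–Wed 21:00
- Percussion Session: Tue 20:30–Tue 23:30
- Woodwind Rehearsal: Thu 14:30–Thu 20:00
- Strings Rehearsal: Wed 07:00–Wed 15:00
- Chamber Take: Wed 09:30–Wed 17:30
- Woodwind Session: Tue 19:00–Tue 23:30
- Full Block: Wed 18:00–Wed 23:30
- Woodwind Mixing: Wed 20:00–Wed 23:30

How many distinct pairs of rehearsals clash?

9

Sorted by start: Brass Overdub, Woodwind Session, Percussion Session, Strings Rehearsal, Chamber Take, Tech Take, Full Block, Woodwind Mixing, Woodwind Rehearsal.
Woodwind Session starts before Brass Overdub ends → Brass Overdub and Woodwind Session overlap.
Percussion Session starts before Brass Overdub ends → Brass Overdub and Percussion Session overlap.
Strings Rehearsal starts after Brass Overdub ends, so Brass Overdub has no further overlaps.
Percussion Session starts before Woodwind Session ends → Woodwind Session and Percussion Session overlap.
Strings Rehearsal starts after Woodwind Session ends, so Woodwind Session has no further overlaps.
Strings Rehearsal starts after Percussion Session ends, so Percussion Session has no further overlaps.
Chamber Take starts before Strings Rehearsal ends → Strings Rehearsal and Chamber Take overlap.
Tech Take starts before Strings Rehearsal ends → Strings Rehearsal and Tech Take overlap.
Full Block starts after Strings Rehearsal ends, so Strings Rehearsal has no further overlaps.
Tech Take starts before Chamber Take ends → Chamber Take and Tech Take overlap.
Full Block starts after Chamber Take ends, so Chamber Take has no further overlaps.
Full Block starts before Tech Take ends → Tech Take and Full Block overlap.
Woodwind Mixing starts before Tech Take ends → Tech Take and Woodwind Mixing overlap.
Woodwind Rehearsal starts after Tech Take ends.
Woodwind Mixing starts before Full Block ends → Full Block and Woodwind Mixing overlap.
Woodwind Rehearsal starts after Full Block ends.
Woodwind Rehearsal starts after Woodwind Mixing ends.
Overlapping pairs: Brass Overdub & Percussion Session, Brass Overdub & Woodwind Session, Chamber Take & Strings Rehearsal, Chamber Take & Tech Take, Full Block & Tech Take, Full Block & Woodwind Mixing, Percussion Session & Woodwind Session, Strings Rehearsal & Tech Take, Tech Take & Woodwind Mixing — 9 in total.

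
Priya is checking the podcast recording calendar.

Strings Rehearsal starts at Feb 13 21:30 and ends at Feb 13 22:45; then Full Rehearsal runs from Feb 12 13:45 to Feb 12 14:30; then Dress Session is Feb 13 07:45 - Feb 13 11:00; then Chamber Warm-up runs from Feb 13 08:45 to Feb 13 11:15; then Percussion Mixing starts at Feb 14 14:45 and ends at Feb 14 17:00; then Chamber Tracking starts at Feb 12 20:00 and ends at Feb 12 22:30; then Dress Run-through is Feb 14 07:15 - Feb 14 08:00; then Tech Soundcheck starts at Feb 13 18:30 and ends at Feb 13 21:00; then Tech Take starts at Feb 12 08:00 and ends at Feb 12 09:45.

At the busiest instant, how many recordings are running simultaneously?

2

Walk through starts and ends in time order (an end at T is processed before a start at T):
Feb 12 08:00 start Tech Take → 1
Feb 12 09:45 end Tech Take → 0
Feb 12 13:45 start Full Rehearsal → 1
Feb 12 14:30 end Full Rehearsal → 0
Feb 12 20:00 start Chamber Tracking → 1
Feb 12 22:30 end Chamber Tracking → 0
Feb 13 07:45 start Dress Session → 1
Feb 13 08:45 start Chamber Warm-up → 2
Feb 13 11:00 end Dress Session → 1
Feb 13 11:15 end Chamber Warm-up → 0
Feb 13 18:30 start Tech Soundcheck → 1
Feb 13 21:00 end Tech Soundcheck → 0
Feb 13 21:30 start Strings Rehearsal → 1
Feb 13 22:45 end Strings Rehearsal → 0
Feb 14 07:15 start Dress Run-through → 1
Feb 14 08:00 end Dress Run-through → 0
Feb 14 14:45 start Percussion Mixing → 1
Feb 14 17:00 end Percussion Mixing → 0
Peak is 2, at Feb 13 08:45 (Chamber Warm-up, Dress Session).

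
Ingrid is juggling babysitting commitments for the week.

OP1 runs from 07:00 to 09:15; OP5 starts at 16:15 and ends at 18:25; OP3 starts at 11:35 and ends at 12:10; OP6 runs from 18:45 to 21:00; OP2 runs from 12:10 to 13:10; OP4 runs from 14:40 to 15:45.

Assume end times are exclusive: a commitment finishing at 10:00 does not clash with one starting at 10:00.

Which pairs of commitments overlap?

none

Sorted by start: OP1, OP3, OP2, OP4, OP5, OP6.
OP3 starts after OP1 ends; OP1 is clear from here.
OP2 starts exactly when OP3 ends (back-to-back, no overlap); OP3 is clear from here.
OP4 starts after OP2 ends; OP2 is clear from here.
OP5 starts after OP4 ends; OP4 is clear from here.
OP6 starts after OP5 ends.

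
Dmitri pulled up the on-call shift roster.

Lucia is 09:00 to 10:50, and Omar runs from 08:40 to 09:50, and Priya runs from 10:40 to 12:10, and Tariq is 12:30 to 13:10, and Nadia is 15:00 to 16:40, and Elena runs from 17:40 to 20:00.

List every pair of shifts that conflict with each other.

Lucia & Omar, Lucia & Priya

Sorted by start: Omar, Lucia, Priya, Tariq, Nadia, Elena.
Lucia starts before Omar ends → Omar and Lucia overlap.
Priya starts after Omar ends; Omar is clear from here.
Priya starts before Lucia ends → Lucia and Priya overlap.
Tariq starts after Lucia ends; Lucia is clear from here.
Tariq starts after Priya ends; Priya is clear from here.
Nadia starts after Tariq ends; Tariq is clear from here.
Elena starts after Nadia ends.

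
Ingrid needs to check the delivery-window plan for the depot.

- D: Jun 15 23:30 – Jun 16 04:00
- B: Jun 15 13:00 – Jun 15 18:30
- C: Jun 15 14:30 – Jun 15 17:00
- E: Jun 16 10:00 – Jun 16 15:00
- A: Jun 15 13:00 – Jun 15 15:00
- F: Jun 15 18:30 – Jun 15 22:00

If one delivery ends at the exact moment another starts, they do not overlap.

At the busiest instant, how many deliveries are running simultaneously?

3

Walk through starts and ends in time order (an end at T is processed before a start at T):
Jun 15 13:00 start A → 1
Jun 15 13:00 start B → 2
Jun 15 14:30 start C → 3
Jun 15 15:00 end A → 2
Jun 15 17:00 end C → 1
Jun 15 18:30 end B → 0
Jun 15 18:30 start F → 1
Jun 15 22:00 end F → 0
Jun 15 23:30 start D → 1
Jun 16 04:00 end D → 0
Jun 16 10:00 start E → 1
Jun 16 15:00 end E → 0
Peak is 3, at Jun 15 14:30 (A, B, C).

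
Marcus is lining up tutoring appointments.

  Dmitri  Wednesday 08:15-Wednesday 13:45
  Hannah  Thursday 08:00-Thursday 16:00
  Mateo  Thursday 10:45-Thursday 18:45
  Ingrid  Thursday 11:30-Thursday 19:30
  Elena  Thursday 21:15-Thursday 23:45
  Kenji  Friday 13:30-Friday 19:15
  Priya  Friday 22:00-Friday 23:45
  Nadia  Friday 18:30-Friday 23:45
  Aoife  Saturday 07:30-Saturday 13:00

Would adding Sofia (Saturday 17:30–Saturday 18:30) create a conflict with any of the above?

Dmitri: ends Wednesday 13:45 at or before Sofia starts Saturday 17:30 → clear.
Hannah: ends Thursday 16:00 at or before Sofia starts Saturday 17:30 → clear.
Mateo: ends Thursday 18:45 at or before Sofia starts Saturday 17:30 → clear.
Ingrid: ends Thursday 19:30 at or before Sofia starts Saturday 17:30 → clear.
Elena: ends Thursday 23:45 at or before Sofia starts Saturday 17:30 → clear.
Kenji: ends Friday 19:15 at or before Sofia starts Saturday 17:30 → clear.
Nadia: ends Friday 23:45 at or before Sofia starts Saturday 17:30 → clear.
Priya: ends Friday 23:45 at or before Sofia starts Saturday 17:30 → clear.
Aoife: ends Saturday 13:00 at or before Sofia starts Saturday 17:30 → clear.

No — it doesn't clash with anything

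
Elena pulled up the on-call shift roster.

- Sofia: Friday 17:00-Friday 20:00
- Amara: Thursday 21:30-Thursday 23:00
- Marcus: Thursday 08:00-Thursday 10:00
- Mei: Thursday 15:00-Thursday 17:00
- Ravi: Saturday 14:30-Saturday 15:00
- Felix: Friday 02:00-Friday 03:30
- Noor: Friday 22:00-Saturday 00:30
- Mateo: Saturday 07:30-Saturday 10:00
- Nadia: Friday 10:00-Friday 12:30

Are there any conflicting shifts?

Check each pair: they overlap iff neither finishes before the other starts.
Sorted by start: Marcus, Mei, Amara, Felix, Nadia, Sofia, Noor, Mateo, Ravi.
Mei starts after Marcus ends — done with Marcus.
Amara starts after Mei ends — done with Mei.
Felix starts after Amara ends — done with Amara.
Nadia starts after Felix ends — done with Felix.
Sofia starts after Nadia ends — done with Nadia.
Noor starts after Sofia ends — done with Sofia.
Mateo starts after Noor ends — done with Noor.
Ravi starts after Mateo ends.
Every pair is clear; the schedule has no overlaps.

No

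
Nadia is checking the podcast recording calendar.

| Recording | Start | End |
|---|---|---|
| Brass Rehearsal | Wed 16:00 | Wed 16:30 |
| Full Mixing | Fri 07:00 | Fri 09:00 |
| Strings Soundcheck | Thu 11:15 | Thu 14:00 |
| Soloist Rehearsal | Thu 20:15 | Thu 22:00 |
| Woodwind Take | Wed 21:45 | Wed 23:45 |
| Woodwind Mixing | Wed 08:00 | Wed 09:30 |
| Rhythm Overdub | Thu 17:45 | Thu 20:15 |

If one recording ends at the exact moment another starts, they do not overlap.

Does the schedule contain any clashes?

No

Check each pair: they overlap iff neither finishes before the other starts.
Sorted by start: Woodwind Mixing, Brass Rehearsal, Woodwind Take, Strings Soundcheck, Rhythm Overdub, Soloist Rehearsal, Full Mixing.
Brass Rehearsal starts after Woodwind Mixing ends, so Woodwind Mixing has no further overlaps.
Woodwind Take starts after Brass Rehearsal ends, so Brass Rehearsal has no further overlaps.
Strings Soundcheck starts after Woodwind Take ends, so Woodwind Take has no further overlaps.
Rhythm Overdub starts after Strings Soundcheck ends, so Strings Soundcheck has no further overlaps.
Soloist Rehearsal starts exactly when Rhythm Overdub ends (back-to-back, no overlap), so Rhythm Overdub has no further overlaps.
Full Mixing starts after Soloist Rehearsal ends.
Every pair is clear; the schedule has no overlaps.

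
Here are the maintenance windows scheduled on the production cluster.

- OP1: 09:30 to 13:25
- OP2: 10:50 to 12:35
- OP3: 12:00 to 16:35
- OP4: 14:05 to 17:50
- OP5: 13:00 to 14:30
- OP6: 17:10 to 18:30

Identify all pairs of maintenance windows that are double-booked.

OP1 & OP2, OP1 & OP3, OP1 & OP5, OP2 & OP3, OP3 & OP4, OP3 & OP5, OP4 & OP5, OP4 & OP6

Two intervals overlap when each starts before the other ends.
Sorted by start: OP1, OP2, OP3, OP5, OP4, OP6.
OP2 starts before OP1 ends → OP1 and OP2 overlap.
OP3 starts before OP1 ends → OP1 and OP3 overlap.
OP5 starts before OP1 ends → OP1 and OP5 overlap.
OP4 starts after OP1 ends — done with OP1.
OP3 starts before OP2 ends → OP2 and OP3 overlap.
OP5 starts after OP2 ends — done with OP2.
OP5 starts before OP3 ends → OP3 and OP5 overlap.
OP4 starts before OP3 ends → OP3 and OP4 overlap.
OP6 starts after OP3 ends.
OP4 starts before OP5 ends → OP5 and OP4 overlap.
OP6 starts after OP5 ends.
OP6 starts before OP4 ends → OP4 and OP6 overlap.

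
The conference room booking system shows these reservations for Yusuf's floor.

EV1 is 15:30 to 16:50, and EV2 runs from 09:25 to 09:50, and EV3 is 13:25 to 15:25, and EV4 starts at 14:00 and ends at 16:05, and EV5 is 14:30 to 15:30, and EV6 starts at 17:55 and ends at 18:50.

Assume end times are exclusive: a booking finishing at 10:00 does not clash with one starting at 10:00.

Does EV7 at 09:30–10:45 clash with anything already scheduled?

EV2: starts 09:25 before EV7 ends 10:45, and ends 09:50 after EV7 starts 09:30 → overlap.
EV3: starts 13:25 at or after EV7 ends 10:45 → clear.
EV4: starts 14:00 at or after EV7 ends 10:45 → clear.
EV5: starts 14:30 at or after EV7 ends 10:45 → clear.
EV1: starts 15:30 at or after EV7 ends 10:45 → clear.
EV6: starts 17:55 at or after EV7 ends 10:45 → clear.
EV7 overlaps EV2.

Yes — it overlaps EV2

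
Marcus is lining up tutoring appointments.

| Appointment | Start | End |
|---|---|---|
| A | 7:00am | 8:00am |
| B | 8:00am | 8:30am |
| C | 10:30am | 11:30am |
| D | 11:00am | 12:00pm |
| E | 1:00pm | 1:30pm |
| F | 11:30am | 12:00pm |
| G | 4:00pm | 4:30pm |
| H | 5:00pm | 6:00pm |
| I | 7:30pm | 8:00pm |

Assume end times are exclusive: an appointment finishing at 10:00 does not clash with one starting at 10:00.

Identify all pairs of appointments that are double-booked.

C & D, D & F

Check each pair: they overlap iff neither finishes before the other starts.
Sorted by start: A, B, C, D, F, E, G, H, I.
B starts exactly when A ends (back-to-back, no overlap), so nothing later overlaps A either.
C starts after B ends, so nothing later overlaps B either.
D starts before C ends → C and D overlap.
F starts exactly when C ends (back-to-back, no overlap), so nothing later overlaps C either.
F starts before D ends → D and F overlap.
E starts after D ends, so nothing later overlaps D either.
E starts after F ends, so nothing later overlaps F either.
G starts after E ends, so nothing later overlaps E either.
H starts after G ends, so nothing later overlaps G either.
I starts after H ends.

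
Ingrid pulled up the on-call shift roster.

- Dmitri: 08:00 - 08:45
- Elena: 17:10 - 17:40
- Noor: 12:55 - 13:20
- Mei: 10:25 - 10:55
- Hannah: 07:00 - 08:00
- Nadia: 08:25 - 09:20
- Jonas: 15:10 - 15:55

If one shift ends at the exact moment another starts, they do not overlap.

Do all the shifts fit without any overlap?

Two intervals overlap when each starts before the other ends.
Sorted by start: Hannah, Dmitri, Nadia, Mei, Noor, Jonas, Elena.
Dmitri starts exactly when Hannah ends (back-to-back, no overlap); Hannah is clear from here.
Nadia starts before Dmitri ends → Dmitri and Nadia overlap.
That's a conflict, so the schedule is not conflict-free.

No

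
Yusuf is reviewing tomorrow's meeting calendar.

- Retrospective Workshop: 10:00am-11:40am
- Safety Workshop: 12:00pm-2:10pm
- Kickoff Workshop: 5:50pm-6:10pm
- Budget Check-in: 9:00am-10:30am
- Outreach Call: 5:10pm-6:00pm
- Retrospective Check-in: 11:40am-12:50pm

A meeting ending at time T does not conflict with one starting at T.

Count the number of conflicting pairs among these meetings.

3

Sorted by start: Budget Check-in, Retrospective Workshop, Retrospective Check-in, Safety Workshop, Outreach Call, Kickoff Workshop.
Retrospective Workshop starts before Budget Check-in ends → Budget Check-in and Retrospective Workshop overlap.
Retrospective Check-in starts after Budget Check-in ends, so Budget Check-in has no further overlaps.
Retrospective Check-in starts exactly when Retrospective Workshop ends (back-to-back, no overlap), so Retrospective Workshop has no further overlaps.
Safety Workshop starts before Retrospective Check-in ends → Retrospective Check-in and Safety Workshop overlap.
Outreach Call starts after Retrospective Check-in ends, so Retrospective Check-in has no further overlaps.
Outreach Call starts after Safety Workshop ends, so Safety Workshop has no further overlaps.
Kickoff Workshop starts before Outreach Call ends → Outreach Call and Kickoff Workshop overlap.
Overlapping pairs: Budget Check-in & Retrospective Workshop, Kickoff Workshop & Outreach Call, Retrospective Check-in & Safety Workshop — 3 in total.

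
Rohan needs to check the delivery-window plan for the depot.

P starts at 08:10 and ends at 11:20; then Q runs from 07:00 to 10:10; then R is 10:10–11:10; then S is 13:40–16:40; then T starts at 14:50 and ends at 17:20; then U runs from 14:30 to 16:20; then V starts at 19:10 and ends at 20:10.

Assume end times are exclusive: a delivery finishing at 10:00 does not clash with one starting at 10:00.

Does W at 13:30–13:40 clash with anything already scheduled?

No — it doesn't clash with anything

Q: ends 10:10 at or before W starts 13:30 → clear.
P: ends 11:20 at or before W starts 13:30 → clear.
R: ends 11:10 at or before W starts 13:30 → clear.
S: starts 13:40 at or after W ends 13:40 → clear.
U: starts 14:30 at or after W ends 13:40 → clear.
T: starts 14:50 at or after W ends 13:40 → clear.
V: starts 19:10 at or after W ends 13:40 → clear.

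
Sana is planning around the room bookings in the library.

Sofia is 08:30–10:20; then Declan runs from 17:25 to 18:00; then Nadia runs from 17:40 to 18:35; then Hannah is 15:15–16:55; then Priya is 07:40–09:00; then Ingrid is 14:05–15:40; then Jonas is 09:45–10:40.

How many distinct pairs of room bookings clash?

Sorted by start: Priya, Sofia, Jonas, Ingrid, Hannah, Declan, Nadia.
Sofia starts before Priya ends → Priya and Sofia overlap.
Jonas starts after Priya ends; Priya is clear from here.
Jonas starts before Sofia ends → Sofia and Jonas overlap.
Ingrid starts after Sofia ends; Sofia is clear from here.
Ingrid starts after Jonas ends; Jonas is clear from here.
Hannah starts before Ingrid ends → Ingrid and Hannah overlap.
Declan starts after Ingrid ends; Ingrid is clear from here.
Declan starts after Hannah ends; Hannah is clear from here.
Nadia starts before Declan ends → Declan and Nadia overlap.
Overlapping pairs: Declan & Nadia, Hannah & Ingrid, Jonas & Sofia, Priya & Sofia — 4 in total.

4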